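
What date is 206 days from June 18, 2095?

January 10, 2096

Counting forward 206 days from June 18, 2095.
June has 30 days, so 30 − 18 = 12 days remain after June 18, 2095; 206 − 12 = 194 left.
July 2095 has 31 days: 194 − 31 = 163 left.
August 2095 has 31 days: 163 − 31 = 132 left.
September 2095 has 30 days: 132 − 30 = 102 left.
October 2095 has 31 days: 102 − 31 = 71 left.
November 2095 has 30 days: 71 − 30 = 41 left.
December 2095 has 31 days: 41 − 31 = 10 left.
10 days into January 2096 → January 10, 2096.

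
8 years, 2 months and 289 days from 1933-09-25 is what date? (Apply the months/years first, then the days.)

September 10, 1942

Counting forward 8 years, 2 months and 289 days from September 25, 1933: first the month/year part, then the days.
+8 years → 1941; month 9 + 2 = 11 → November 1941.
Day 25 is valid in November, giving November 25, 1941.
Now add 289 days from November 25, 1941.
November has 30 days, so 30 − 25 = 5 days remain after November 25, 1941; 289 − 5 = 284 left.
December 1941 has 31 days: 284 − 31 = 253 left.
January 1942 has 31 days: 253 − 31 = 222 left.
February 1942 has 28 days (1942 is not a leap year): 222 − 28 = 194 left.
March 1942 has 31 days: 194 − 31 = 163 left.
April 1942 has 30 days: 163 − 30 = 133 left.
May 1942 has 31 days: 133 − 31 = 102 left.
June 1942 has 30 days: 102 − 30 = 72 left.
July 1942 has 31 days: 72 − 31 = 41 left.
August 1942 has 31 days: 41 − 31 = 10 left.
10 days into September 1942 → September 10, 1942.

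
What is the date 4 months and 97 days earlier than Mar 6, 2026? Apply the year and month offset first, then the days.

August 1, 2025

Going back 4 months and 97 days from March 6, 2026: first the month/year part, then the days.
month 3 − 4 = -1, which is month 11 of year 2025 → November 2025.
Day 6 is valid in November, giving November 6, 2025.
Now subtract 97 days from November 6, 2025.
Going back 6 days from November 6, 2025 reaches the end of the previous month; 97 − 6 = 91 left.
October 2025 has 31 days: 91 − 31 = 60 left.
September 2025 has 30 days: 60 − 30 = 30 left.
August 2025 has 31 days; 31 − 30 = 1 → August 1, 2025.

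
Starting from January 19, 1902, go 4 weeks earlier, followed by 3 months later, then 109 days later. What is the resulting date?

Going back 4 weeks (= 28 days) from January 19, 1902:
Going back 19 days from January 19, 1902 reaches the end of the previous month; 28 − 19 = 9 left.
December 1901 has 31 days; 31 − 9 = 22 → December 22, 1901.
Advancing 3 months from December 22, 1901:
month 12 + 3 = 15, which is month 3 of year 1902 → March 1902.
Day 22 is valid in March, giving March 22, 1902.
Counting forward 109 days from March 22, 1902:
March has 31 days, so 31 − 22 = 9 days remain after March 22, 1902; 109 − 9 = 100 left.
April 1902 has 30 days: 100 − 30 = 70 left.
May 1902 has 31 days: 70 − 31 = 39 left.
June 1902 has 30 days: 39 − 30 = 9 left.
9 days into July 1902 → July 9, 1902.

July 9, 1902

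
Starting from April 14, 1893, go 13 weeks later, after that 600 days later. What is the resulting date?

March 6, 1895

Adding 13 weeks (= 91 days) from April 14, 1893:
April has 30 days, so 30 − 14 = 16 days remain after April 14, 1893; 91 − 16 = 75 left.
May 1893 has 31 days: 75 − 31 = 44 left.
June 1893 has 30 days: 44 − 30 = 14 left.
14 days into July 1893 → July 14, 1893.
Advancing 600 days from July 14, 1893:
July has 31 days, so 31 − 14 = 17 days remain after July 14, 1893; 600 − 17 = 583 left.
August 1893 has 31 days: 583 − 31 = 552 left.
September 1893 has 30 days: 552 − 30 = 522 left.
October 1893 has 31 days: 522 − 31 = 491 left.
November 1893 has 30 days: 491 − 30 = 461 left.
December 1893 has 31 days: 461 − 31 = 430 left.
January 1894 has 31 days: 430 − 31 = 399 left.
February 1894 has 28 days (1894 is not a leap year): 399 − 28 = 371 left.
March 1894 has 31 days: 371 − 31 = 340 left.
April 1894 has 30 days: 340 − 30 = 310 left.
May 1894 has 31 days: 310 − 31 = 279 left.
June 1894 has 30 days: 279 − 30 = 249 left.
July 1894 has 31 days: 249 − 31 = 218 left.
August 1894 has 31 days: 218 − 31 = 187 left.
September 1894 has 30 days: 187 − 30 = 157 left.
October 1894 has 31 days: 157 − 31 = 126 left.
November 1894 has 30 days: 126 − 30 = 96 left.
December 1894 has 31 days: 96 − 31 = 65 left.
January 1895 has 31 days: 65 − 31 = 34 left.
February 1895 has 28 days (1895 is not a leap year): 34 − 28 = 6 left.
6 days into March 1895 → March 6, 1895.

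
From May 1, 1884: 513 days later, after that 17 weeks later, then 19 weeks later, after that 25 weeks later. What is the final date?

Counting forward 513 days from May 1, 1884:
May has 31 days, so 31 − 1 = 30 days remain after May 1, 1884; 513 − 30 = 483 left.
June 1884 has 30 days: 483 − 30 = 453 left.
July 1884 has 31 days: 453 − 31 = 422 left.
August 1884 has 31 days: 422 − 31 = 391 left.
September 1884 has 30 days: 391 − 30 = 361 left.
October 1884 has 31 days: 361 − 31 = 330 left.
November 1884 has 30 days: 330 − 30 = 300 left.
December 1884 has 31 days: 300 − 31 = 269 left.
January 1885 has 31 days: 269 − 31 = 238 left.
February 1885 has 28 days (1885 is not a leap year): 238 − 28 = 210 left.
March 1885 has 31 days: 210 − 31 = 179 left.
April 1885 has 30 days: 179 − 30 = 149 left.
May 1885 has 31 days: 149 − 31 = 118 left.
June 1885 has 30 days: 118 − 30 = 88 left.
July 1885 has 31 days: 88 − 31 = 57 left.
August 1885 has 31 days: 57 − 31 = 26 left.
26 days into September 1885 → September 26, 1885.
Adding 17 weeks (= 119 days) from September 26, 1885:
September has 30 days, so 30 − 26 = 4 days remain after September 26, 1885; 119 − 4 = 115 left.
October 1885 has 31 days: 115 − 31 = 84 left.
November 1885 has 30 days: 84 − 30 = 54 left.
December 1885 has 31 days: 54 − 31 = 23 left.
23 days into January 1886 → January 23, 1886.
Advancing 19 weeks (= 133 days) from January 23, 1886:
January has 31 days, so 31 − 23 = 8 days remain after January 23, 1886; 133 − 8 = 125 left.
February 1886 has 28 days (1886 is not a leap year): 125 − 28 = 97 left.
March 1886 has 31 days: 97 − 31 = 66 left.
April 1886 has 30 days: 66 − 30 = 36 left.
May 1886 has 31 days: 36 − 31 = 5 left.
5 days into June 1886 → June 5, 1886.
Adding 25 weeks (= 175 days) from June 5, 1886:
June has 30 days, so 30 − 5 = 25 days remain after June 5, 1886; 175 − 25 = 150 left.
July 1886 has 31 days: 150 − 31 = 119 left.
August 1886 has 31 days: 119 − 31 = 88 left.
September 1886 has 30 days: 88 − 30 = 58 left.
October 1886 has 31 days: 58 − 31 = 27 left.
27 days into November 1886 → November 27, 1886.

November 27, 1886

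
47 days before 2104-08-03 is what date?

June 17, 2104

Counting back 47 days from August 3, 2104.
Going back 3 days from August 3, 2104 reaches the end of the previous month; 47 − 3 = 44 left.
July 2104 has 31 days: 44 − 31 = 13 left.
June 2104 has 30 days; 30 − 13 = 17 → June 17, 2104.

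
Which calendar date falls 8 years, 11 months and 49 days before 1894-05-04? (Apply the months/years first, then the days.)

April 16, 1885

Counting back 8 years, 11 months and 49 days from May 4, 1894: first the month/year part, then the days.
-8 years → 1886; month 5 − 11 = -6, which is month 6 of year 1885 → June 1885.
Day 4 is valid in June, giving June 4, 1885.
Now subtract 49 days from June 4, 1885.
Going back 4 days from June 4, 1885 reaches the end of the previous month; 49 − 4 = 45 left.
May 1885 has 31 days: 45 − 31 = 14 left.
April 1885 has 30 days; 30 − 14 = 16 → April 16, 1885.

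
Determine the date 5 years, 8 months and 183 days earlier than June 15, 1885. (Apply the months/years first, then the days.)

April 15, 1879

Going back 5 years, 8 months and 183 days from June 15, 1885: first the month/year part, then the days.
-5 years → 1880; month 6 − 8 = -2, which is month 10 of year 1879 → October 1879.
Day 15 is valid in October, giving October 15, 1879.
Now subtract 183 days from October 15, 1879.
Going back 15 days from October 15, 1879 reaches the end of the previous month; 183 − 15 = 168 left.
September 1879 has 30 days: 168 − 30 = 138 left.
August 1879 has 31 days: 138 − 31 = 107 left.
July 1879 has 31 days: 107 − 31 = 76 left.
June 1879 has 30 days: 76 − 30 = 46 left.
May 1879 has 31 days: 46 − 31 = 15 left.
April 1879 has 30 days; 30 − 15 = 15 → April 15, 1879.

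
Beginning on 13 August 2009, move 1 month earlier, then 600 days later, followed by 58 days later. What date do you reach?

May 2, 2011

Subtracting 1 month from August 13, 2009:
month 8 − 1 = 7 → July 2009.
Day 13 is valid in July, giving July 13, 2009.
Advancing 600 days from July 13, 2009:
July has 31 days, so 31 − 13 = 18 days remain after July 13, 2009; 600 − 18 = 582 left.
August 2009 has 31 days: 582 − 31 = 551 left.
September 2009 has 30 days: 551 − 30 = 521 left.
October 2009 has 31 days: 521 − 31 = 490 left.
November 2009 has 30 days: 490 − 30 = 460 left.
December 2009 has 31 days: 460 − 31 = 429 left.
January 2010 has 31 days: 429 − 31 = 398 left.
February 2010 has 28 days (2010 is not a leap year): 398 − 28 = 370 left.
March 2010 has 31 days: 370 − 31 = 339 left.
April 2010 has 30 days: 339 − 30 = 309 left.
May 2010 has 31 days: 309 − 31 = 278 left.
June 2010 has 30 days: 278 − 30 = 248 left.
July 2010 has 31 days: 248 − 31 = 217 left.
August 2010 has 31 days: 217 − 31 = 186 left.
September 2010 has 30 days: 186 − 30 = 156 left.
October 2010 has 31 days: 156 − 31 = 125 left.
November 2010 has 30 days: 125 − 30 = 95 left.
December 2010 has 31 days: 95 − 31 = 64 left.
January 2011 has 31 days: 64 − 31 = 33 left.
February 2011 has 28 days (2011 is not a leap year): 33 − 28 = 5 left.
5 days into March 2011 → March 5, 2011.
Advancing 58 days from March 5, 2011:
March has 31 days, so 31 − 5 = 26 days remain after March 5, 2011; 58 − 26 = 32 left.
April 2011 has 30 days: 32 − 30 = 2 left.
2 days into May 2011 → May 2, 2011.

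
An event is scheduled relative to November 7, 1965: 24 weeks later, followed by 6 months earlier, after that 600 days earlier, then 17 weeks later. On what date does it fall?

June 30, 1964

Counting forward 24 weeks (= 168 days) from November 7, 1965:
November has 30 days, so 30 − 7 = 23 days remain after November 7, 1965; 168 − 23 = 145 left.
December 1965 has 31 days: 145 − 31 = 114 left.
January 1966 has 31 days: 114 − 31 = 83 left.
February 1966 has 28 days (1966 is not a leap year): 83 − 28 = 55 left.
March 1966 has 31 days: 55 − 31 = 24 left.
24 days into April 1966 → April 24, 1966.
Counting back 6 months from April 24, 1966:
month 4 − 6 = -2, which is month 10 of year 1965 → October 1965.
Day 24 is valid in October, giving October 24, 1965.
Counting back 600 days from October 24, 1965:
Going back 24 days from October 24, 1965 reaches the end of the previous month; 600 − 24 = 576 left.
September 1965 has 30 days: 576 − 30 = 546 left.
August 1965 has 31 days: 546 − 31 = 515 left.
July 1965 has 31 days: 515 − 31 = 484 left.
June 1965 has 30 days: 484 − 30 = 454 left.
May 1965 has 31 days: 454 − 31 = 423 left.
April 1965 has 30 days: 423 − 30 = 393 left.
March 1965 has 31 days: 393 − 31 = 362 left.
February 1965 has 28 days (1965 is not a leap year): 362 − 28 = 334 left.
January 1965 has 31 days: 334 − 31 = 303 left.
December 1964 has 31 days: 303 − 31 = 272 left.
November 1964 has 30 days: 272 − 30 = 242 left.
October 1964 has 31 days: 242 − 31 = 211 left.
September 1964 has 30 days: 211 − 30 = 181 left.
August 1964 has 31 days: 181 − 31 = 150 left.
July 1964 has 31 days: 150 − 31 = 119 left.
June 1964 has 30 days: 119 − 30 = 89 left.
May 1964 has 31 days: 89 − 31 = 58 left.
April 1964 has 30 days: 58 − 30 = 28 left.
March 1964 has 31 days; 31 − 28 = 3 → March 3, 1964.
Adding 17 weeks (= 119 days) from March 3, 1964:
March has 31 days, so 31 − 3 = 28 days remain after March 3, 1964; 119 − 28 = 91 left.
April 1964 has 30 days: 91 − 30 = 61 left.
May 1964 has 31 days: 61 − 31 = 30 left.
30 days into June 1964 → June 30, 1964.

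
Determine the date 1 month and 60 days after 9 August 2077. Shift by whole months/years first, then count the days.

Advancing 1 month and 60 days from August 9, 2077: first the month/year part, then the days.
month 8 + 1 = 9 → September 2077.
Day 9 is valid in September, giving September 9, 2077.
Now add 60 days from September 9, 2077.
September has 30 days, so 30 − 9 = 21 days remain after September 9, 2077; 60 − 21 = 39 left.
October 2077 has 31 days: 39 − 31 = 8 left.
8 days into November 2077 → November 8, 2077.

November 8, 2077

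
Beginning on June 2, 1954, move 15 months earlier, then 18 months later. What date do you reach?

Counting back 15 months from June 2, 1954:
month 6 − 15 = -9, which is month 3 of year 1953 → March 1953.
Day 2 is valid in March, giving March 2, 1953.
Advancing 18 months from March 2, 1953:
month 3 + 18 = 21, which is month 9 of year 1954 → September 1954.
Day 2 is valid in September, giving September 2, 1954.

September 2, 1954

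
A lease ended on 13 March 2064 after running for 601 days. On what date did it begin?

Subtracting 601 days from March 13, 2064.
Going back 13 days from March 13, 2064 reaches the end of the previous month; 601 − 13 = 588 left.
February 2064 has 29 days (2064 is a leap year): 588 − 29 = 559 left.
January 2064 has 31 days: 559 − 31 = 528 left.
December 2063 has 31 days: 528 − 31 = 497 left.
November 2063 has 30 days: 497 − 30 = 467 left.
October 2063 has 31 days: 467 − 31 = 436 left.
September 2063 has 30 days: 436 − 30 = 406 left.
August 2063 has 31 days: 406 − 31 = 375 left.
July 2063 has 31 days: 375 − 31 = 344 left.
June 2063 has 30 days: 344 − 30 = 314 left.
May 2063 has 31 days: 314 − 31 = 283 left.
April 2063 has 30 days: 283 − 30 = 253 left.
March 2063 has 31 days: 253 − 31 = 222 left.
February 2063 has 28 days (2063 is not a leap year): 222 − 28 = 194 left.
January 2063 has 31 days: 194 − 31 = 163 left.
December 2062 has 31 days: 163 − 31 = 132 left.
November 2062 has 30 days: 132 − 30 = 102 left.
October 2062 has 31 days: 102 − 31 = 71 left.
September 2062 has 30 days: 71 − 30 = 41 left.
August 2062 has 31 days: 41 − 31 = 10 left.
July 2062 has 31 days; 31 − 10 = 21 → July 21, 2062.

July 21, 2062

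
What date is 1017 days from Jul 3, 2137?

Counting forward 1017 days from July 3, 2137.
July has 31 days, so 31 − 3 = 28 days remain after July 3, 2137; 1017 − 28 = 989 left.
August 2137 has 31 days: 989 − 31 = 958 left.
September 2137 has 30 days: 958 − 30 = 928 left.
October 2137 has 31 days: 928 − 31 = 897 left.
November 2137 has 30 days: 897 − 30 = 867 left.
December 2137 has 31 days: 867 − 31 = 836 left.
January 2138 has 31 days: 836 − 31 = 805 left.
February 2138 has 28 days (2138 is not a leap year): 805 − 28 = 777 left.
March 2138 has 31 days: 777 − 31 = 746 left.
April 2138 has 30 days: 746 − 30 = 716 left.
May 2138 has 31 days: 716 − 31 = 685 left.
June 2138 has 30 days: 685 − 30 = 655 left.
July 2138 has 31 days: 655 − 31 = 624 left.
August 2138 has 31 days: 624 − 31 = 593 left.
September 2138 has 30 days: 593 − 30 = 563 left.
October 2138 has 31 days: 563 − 31 = 532 left.
November 2138 has 30 days: 532 − 30 = 502 left.
December 2138 has 31 days: 502 − 31 = 471 left.
January 2139 has 31 days: 471 − 31 = 440 left.
February 2139 has 28 days (2139 is not a leap year): 440 − 28 = 412 left.
March 2139 has 31 days: 412 − 31 = 381 left.
April 2139 has 30 days: 381 − 30 = 351 left.
May 2139 has 31 days: 351 − 31 = 320 left.
June 2139 has 30 days: 320 − 30 = 290 left.
July 2139 has 31 days: 290 − 31 = 259 left.
August 2139 has 31 days: 259 − 31 = 228 left.
September 2139 has 30 days: 228 − 30 = 198 left.
October 2139 has 31 days: 198 − 31 = 167 left.
November 2139 has 30 days: 167 − 30 = 137 left.
December 2139 has 31 days: 137 − 31 = 106 left.
January 2140 has 31 days: 106 − 31 = 75 left.
February 2140 has 29 days (2140 is a leap year): 75 − 29 = 46 left.
March 2140 has 31 days: 46 − 31 = 15 left.
15 days into April 2140 → April 15, 2140.

April 15, 2140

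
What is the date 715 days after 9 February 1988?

Adding 715 days from February 9, 1988.
February has 29 days, so 29 − 9 = 20 days remain after February 9, 1988; 715 − 20 = 695 left.
March 1988 has 31 days: 695 − 31 = 664 left.
April 1988 has 30 days: 664 − 30 = 634 left.
May 1988 has 31 days: 634 − 31 = 603 left.
June 1988 has 30 days: 603 − 30 = 573 left.
July 1988 has 31 days: 573 − 31 = 542 left.
August 1988 has 31 days: 542 − 31 = 511 left.
September 1988 has 30 days: 511 − 30 = 481 left.
October 1988 has 31 days: 481 − 31 = 450 left.
November 1988 has 30 days: 450 − 30 = 420 left.
December 1988 has 31 days: 420 − 31 = 389 left.
January 1989 has 31 days: 389 − 31 = 358 left.
February 1989 has 28 days (1989 is not a leap year): 358 − 28 = 330 left.
March 1989 has 31 days: 330 − 31 = 299 left.
April 1989 has 30 days: 299 − 30 = 269 left.
May 1989 has 31 days: 269 − 31 = 238 left.
June 1989 has 30 days: 238 − 30 = 208 left.
July 1989 has 31 days: 208 − 31 = 177 left.
August 1989 has 31 days: 177 − 31 = 146 left.
September 1989 has 30 days: 146 − 30 = 116 left.
October 1989 has 31 days: 116 − 31 = 85 left.
November 1989 has 30 days: 85 − 30 = 55 left.
December 1989 has 31 days: 55 − 31 = 24 left.
24 days into January 1990 → January 24, 1990.

January 24, 1990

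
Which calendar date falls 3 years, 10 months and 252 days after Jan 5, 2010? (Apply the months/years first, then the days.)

Adding 3 years, 10 months and 252 days from January 5, 2010: first the month/year part, then the days.
+3 years → 2013; month 1 + 10 = 11 → November 2013.
Day 5 is valid in November, giving November 5, 2013.
Now add 252 days from November 5, 2013.
November has 30 days, so 30 − 5 = 25 days remain after November 5, 2013; 252 − 25 = 227 left.
December 2013 has 31 days: 227 − 31 = 196 left.
January 2014 has 31 days: 196 − 31 = 165 left.
February 2014 has 28 days (2014 is not a leap year): 165 − 28 = 137 left.
March 2014 has 31 days: 137 − 31 = 106 left.
April 2014 has 30 days: 106 − 30 = 76 left.
May 2014 has 31 days: 76 − 31 = 45 left.
June 2014 has 30 days: 45 − 30 = 15 left.
15 days into July 2014 → July 15, 2014.

July 15, 2014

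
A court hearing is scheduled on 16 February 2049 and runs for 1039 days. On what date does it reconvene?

December 22, 2051

Advancing 1039 days from February 16, 2049.
February has 28 days, so 28 − 16 = 12 days remain after February 16, 2049; 1039 − 12 = 1027 left.
March 2049 has 31 days: 1027 − 31 = 996 left.
April 2049 has 30 days: 996 − 30 = 966 left.
May 2049 has 31 days: 966 − 31 = 935 left.
June 2049 has 30 days: 935 − 30 = 905 left.
July 2049 has 31 days: 905 − 31 = 874 left.
August 2049 has 31 days: 874 − 31 = 843 left.
September 2049 has 30 days: 843 − 30 = 813 left.
October 2049 has 31 days: 813 − 31 = 782 left.
November 2049 has 30 days: 782 − 30 = 752 left.
December 2049 has 31 days: 752 − 31 = 721 left.
January 2050 has 31 days: 721 − 31 = 690 left.
February 2050 has 28 days (2050 is not a leap year): 690 − 28 = 662 left.
March 2050 has 31 days: 662 − 31 = 631 left.
April 2050 has 30 days: 631 − 30 = 601 left.
May 2050 has 31 days: 601 − 31 = 570 left.
June 2050 has 30 days: 570 − 30 = 540 left.
July 2050 has 31 days: 540 − 31 = 509 left.
August 2050 has 31 days: 509 − 31 = 478 left.
September 2050 has 30 days: 478 − 30 = 448 left.
October 2050 has 31 days: 448 − 31 = 417 left.
November 2050 has 30 days: 417 − 30 = 387 left.
December 2050 has 31 days: 387 − 31 = 356 left.
January 2051 has 31 days: 356 − 31 = 325 left.
February 2051 has 28 days (2051 is not a leap year): 325 − 28 = 297 left.
March 2051 has 31 days: 297 − 31 = 266 left.
April 2051 has 30 days: 266 − 30 = 236 left.
May 2051 has 31 days: 236 − 31 = 205 left.
June 2051 has 30 days: 205 − 30 = 175 left.
July 2051 has 31 days: 175 − 31 = 144 left.
August 2051 has 31 days: 144 − 31 = 113 left.
September 2051 has 30 days: 113 − 30 = 83 left.
October 2051 has 31 days: 83 − 31 = 52 left.
November 2051 has 30 days: 52 − 30 = 22 left.
22 days into December 2051 → December 22, 2051.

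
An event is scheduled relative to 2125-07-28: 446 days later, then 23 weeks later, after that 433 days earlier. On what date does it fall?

January 18, 2126

Advancing 446 days from July 28, 2125:
July has 31 days, so 31 − 28 = 3 days remain after July 28, 2125; 446 − 3 = 443 left.
August 2125 has 31 days: 443 − 31 = 412 left.
September 2125 has 30 days: 412 − 30 = 382 left.
October 2125 has 31 days: 382 − 31 = 351 left.
November 2125 has 30 days: 351 − 30 = 321 left.
December 2125 has 31 days: 321 − 31 = 290 left.
January 2126 has 31 days: 290 − 31 = 259 left.
February 2126 has 28 days (2126 is not a leap year): 259 − 28 = 231 left.
March 2126 has 31 days: 231 − 31 = 200 left.
April 2126 has 30 days: 200 − 30 = 170 left.
May 2126 has 31 days: 170 − 31 = 139 left.
June 2126 has 30 days: 139 − 30 = 109 left.
July 2126 has 31 days: 109 − 31 = 78 left.
August 2126 has 31 days: 78 − 31 = 47 left.
September 2126 has 30 days: 47 − 30 = 17 left.
17 days into October 2126 → October 17, 2126.
Counting forward 23 weeks (= 161 days) from October 17, 2126:
October has 31 days, so 31 − 17 = 14 days remain after October 17, 2126; 161 − 14 = 147 left.
November 2126 has 30 days: 147 − 30 = 117 left.
December 2126 has 31 days: 117 − 31 = 86 left.
January 2127 has 31 days: 86 − 31 = 55 left.
February 2127 has 28 days (2127 is not a leap year): 55 − 28 = 27 left.
27 days into March 2127 → March 27, 2127.
Counting back 433 days from March 27, 2127:
Going back 27 days from March 27, 2127 reaches the end of the previous month; 433 − 27 = 406 left.
February 2127 has 28 days (2127 is not a leap year): 406 − 28 = 378 left.
January 2127 has 31 days: 378 − 31 = 347 left.
December 2126 has 31 days: 347 − 31 = 316 left.
November 2126 has 30 days: 316 − 30 = 286 left.
October 2126 has 31 days: 286 − 31 = 255 left.
September 2126 has 30 days: 255 − 30 = 225 left.
August 2126 has 31 days: 225 − 31 = 194 left.
July 2126 has 31 days: 194 − 31 = 163 left.
June 2126 has 30 days: 163 − 30 = 133 left.
May 2126 has 31 days: 133 − 31 = 102 left.
April 2126 has 30 days: 102 − 30 = 72 left.
March 2126 has 31 days: 72 − 31 = 41 left.
February 2126 has 28 days (2126 is not a leap year): 41 − 28 = 13 left.
January 2126 has 31 days; 31 − 13 = 18 → January 18, 2126.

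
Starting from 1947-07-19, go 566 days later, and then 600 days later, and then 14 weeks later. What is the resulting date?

Counting forward 566 days from July 19, 1947:
July has 31 days, so 31 − 19 = 12 days remain after July 19, 1947; 566 − 12 = 554 left.
August 1947 has 31 days: 554 − 31 = 523 left.
September 1947 has 30 days: 523 − 30 = 493 left.
October 1947 has 31 days: 493 − 31 = 462 left.
November 1947 has 30 days: 462 − 30 = 432 left.
December 1947 has 31 days: 432 − 31 = 401 left.
January 1948 has 31 days: 401 − 31 = 370 left.
February 1948 has 29 days (1948 is a leap year): 370 − 29 = 341 left.
March 1948 has 31 days: 341 − 31 = 310 left.
April 1948 has 30 days: 310 − 30 = 280 left.
May 1948 has 31 days: 280 − 31 = 249 left.
June 1948 has 30 days: 249 − 30 = 219 left.
July 1948 has 31 days: 219 − 31 = 188 left.
August 1948 has 31 days: 188 − 31 = 157 left.
September 1948 has 30 days: 157 − 30 = 127 left.
October 1948 has 31 days: 127 − 31 = 96 left.
November 1948 has 30 days: 96 − 30 = 66 left.
December 1948 has 31 days: 66 − 31 = 35 left.
January 1949 has 31 days: 35 − 31 = 4 left.
4 days into February 1949 → February 4, 1949.
Counting forward 600 days from February 4, 1949:
February has 28 days, so 28 − 4 = 24 days remain after February 4, 1949; 600 − 24 = 576 left.
March 1949 has 31 days: 576 − 31 = 545 left.
April 1949 has 30 days: 545 − 30 = 515 left.
May 1949 has 31 days: 515 − 31 = 484 left.
June 1949 has 30 days: 484 − 30 = 454 left.
July 1949 has 31 days: 454 − 31 = 423 left.
August 1949 has 31 days: 423 − 31 = 392 left.
September 1949 has 30 days: 392 − 30 = 362 left.
October 1949 has 31 days: 362 − 31 = 331 left.
November 1949 has 30 days: 331 − 30 = 301 left.
December 1949 has 31 days: 301 − 31 = 270 left.
January 1950 has 31 days: 270 − 31 = 239 left.
February 1950 has 28 days (1950 is not a leap year): 239 − 28 = 211 left.
March 1950 has 31 days: 211 − 31 = 180 left.
April 1950 has 30 days: 180 − 30 = 150 left.
May 1950 has 31 days: 150 − 31 = 119 left.
June 1950 has 30 days: 119 − 30 = 89 left.
July 1950 has 31 days: 89 − 31 = 58 left.
August 1950 has 31 days: 58 − 31 = 27 left.
27 days into September 1950 → September 27, 1950.
Adding 14 weeks (= 98 days) from September 27, 1950:
September has 30 days, so 30 − 27 = 3 days remain after September 27, 1950; 98 − 3 = 95 left.
October 1950 has 31 days: 95 − 31 = 64 left.
November 1950 has 30 days: 64 − 30 = 34 left.
December 1950 has 31 days: 34 − 31 = 3 left.
3 days into January 1951 → January 3, 1951.

January 3, 1951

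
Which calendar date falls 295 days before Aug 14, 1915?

October 23, 1914

Subtracting 295 days from August 14, 1915.
Going back 14 days from August 14, 1915 reaches the end of the previous month; 295 − 14 = 281 left.
July 1915 has 31 days: 281 − 31 = 250 left.
June 1915 has 30 days: 250 − 30 = 220 left.
May 1915 has 31 days: 220 − 31 = 189 left.
April 1915 has 30 days: 189 − 30 = 159 left.
March 1915 has 31 days: 159 − 31 = 128 left.
February 1915 has 28 days (1915 is not a leap year): 128 − 28 = 100 left.
January 1915 has 31 days: 100 − 31 = 69 left.
December 1914 has 31 days: 69 − 31 = 38 left.
November 1914 has 30 days: 38 − 30 = 8 left.
October 1914 has 31 days; 31 − 8 = 23 → October 23, 1914.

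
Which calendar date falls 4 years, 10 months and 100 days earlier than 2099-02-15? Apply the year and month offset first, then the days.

Going back 4 years, 10 months and 100 days from February 15, 2099: first the month/year part, then the days.
-4 years → 2095; month 2 − 10 = -8, which is month 4 of year 2094 → April 2094.
Day 15 is valid in April, giving April 15, 2094.
Now subtract 100 days from April 15, 2094.
Going back 15 days from April 15, 2094 reaches the end of the previous month; 100 − 15 = 85 left.
March 2094 has 31 days: 85 − 31 = 54 left.
February 2094 has 28 days (2094 is not a leap year): 54 − 28 = 26 left.
January 2094 has 31 days; 31 − 26 = 5 → January 5, 2094.

January 5, 2094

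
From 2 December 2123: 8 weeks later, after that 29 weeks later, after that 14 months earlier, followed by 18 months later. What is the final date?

December 17, 2124

Adding 8 weeks (= 56 days) from December 2, 2123:
December has 31 days, so 31 − 2 = 29 days remain after December 2, 2123; 56 − 29 = 27 left.
27 days into January 2124 → January 27, 2124.
Advancing 29 weeks (= 203 days) from January 27, 2124:
January has 31 days, so 31 − 27 = 4 days remain after January 27, 2124; 203 − 4 = 199 left.
February 2124 has 29 days (2124 is a leap year): 199 − 29 = 170 left.
March 2124 has 31 days: 170 − 31 = 139 left.
April 2124 has 30 days: 139 − 30 = 109 left.
May 2124 has 31 days: 109 − 31 = 78 left.
June 2124 has 30 days: 78 − 30 = 48 left.
July 2124 has 31 days: 48 − 31 = 17 left.
17 days into August 2124 → August 17, 2124.
Counting back 14 months from August 17, 2124:
month 8 − 14 = -6, which is month 6 of year 2123 → June 2123.
Day 17 is valid in June, giving June 17, 2123.
Adding 18 months from June 17, 2123:
month 6 + 18 = 24, which is month 12 of year 2124 → December 2124.
Day 17 is valid in December, giving December 17, 2124.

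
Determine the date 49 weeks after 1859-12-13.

November 20, 1860

Adding 49 weeks = 343 days from December 13, 1859.
December has 31 days, so 31 − 13 = 18 days remain after December 13, 1859; 343 − 18 = 325 left.
January 1860 has 31 days: 325 − 31 = 294 left.
February 1860 has 29 days (1860 is a leap year): 294 − 29 = 265 left.
March 1860 has 31 days: 265 − 31 = 234 left.
April 1860 has 30 days: 234 − 30 = 204 left.
May 1860 has 31 days: 204 − 31 = 173 left.
June 1860 has 30 days: 173 − 30 = 143 left.
July 1860 has 31 days: 143 − 31 = 112 left.
August 1860 has 31 days: 112 − 31 = 81 left.
September 1860 has 30 days: 81 − 30 = 51 left.
October 1860 has 31 days: 51 − 31 = 20 left.
20 days into November 1860 → November 20, 1860.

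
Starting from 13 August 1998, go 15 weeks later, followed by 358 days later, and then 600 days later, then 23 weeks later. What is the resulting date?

Advancing 15 weeks (= 105 days) from August 13, 1998:
August has 31 days, so 31 − 13 = 18 days remain after August 13, 1998; 105 − 18 = 87 left.
September 1998 has 30 days: 87 − 30 = 57 left.
October 1998 has 31 days: 57 − 31 = 26 left.
26 days into November 1998 → November 26, 1998.
Adding 358 days from November 26, 1998:
November has 30 days, so 30 − 26 = 4 days remain after November 26, 1998; 358 − 4 = 354 left.
December 1998 has 31 days: 354 − 31 = 323 left.
January 1999 has 31 days: 323 − 31 = 292 left.
February 1999 has 28 days (1999 is not a leap year): 292 − 28 = 264 left.
March 1999 has 31 days: 264 − 31 = 233 left.
April 1999 has 30 days: 233 − 30 = 203 left.
May 1999 has 31 days: 203 − 31 = 172 left.
June 1999 has 30 days: 172 − 30 = 142 left.
July 1999 has 31 days: 142 − 31 = 111 left.
August 1999 has 31 days: 111 − 31 = 80 left.
September 1999 has 30 days: 80 − 30 = 50 left.
October 1999 has 31 days: 50 − 31 = 19 left.
19 days into November 1999 → November 19, 1999.
Counting forward 600 days from November 19, 1999:
November has 30 days, so 30 − 19 = 11 days remain after November 19, 1999; 600 − 11 = 589 left.
December 1999 has 31 days: 589 − 31 = 558 left.
January 2000 has 31 days: 558 − 31 = 527 left.
February 2000 has 29 days (2000 is a leap year (divisible by 400)): 527 − 29 = 498 left.
March 2000 has 31 days: 498 − 31 = 467 left.
April 2000 has 30 days: 467 − 30 = 437 left.
May 2000 has 31 days: 437 − 31 = 406 left.
June 2000 has 30 days: 406 − 30 = 376 left.
July 2000 has 31 days: 376 − 31 = 345 left.
August 2000 has 31 days: 345 − 31 = 314 left.
September 2000 has 30 days: 314 − 30 = 284 left.
October 2000 has 31 days: 284 − 31 = 253 left.
November 2000 has 30 days: 253 − 30 = 223 left.
December 2000 has 31 days: 223 − 31 = 192 left.
January 2001 has 31 days: 192 − 31 = 161 left.
February 2001 has 28 days (2001 is not a leap year): 161 − 28 = 133 left.
March 2001 has 31 days: 133 − 31 = 102 left.
April 2001 has 30 days: 102 − 30 = 72 left.
May 2001 has 31 days: 72 − 31 = 41 left.
June 2001 has 30 days: 41 − 30 = 11 left.
11 days into July 2001 → July 11, 2001.
Advancing 23 weeks (= 161 days) from July 11, 2001:
July has 31 days, so 31 − 11 = 20 days remain after July 11, 2001; 161 − 20 = 141 left.
August 2001 has 31 days: 141 − 31 = 110 left.
September 2001 has 30 days: 110 − 30 = 80 left.
October 2001 has 31 days: 80 − 31 = 49 left.
November 2001 has 30 days: 49 − 30 = 19 left.
19 days into December 2001 → December 19, 2001.

December 19, 2001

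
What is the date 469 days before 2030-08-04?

Counting back 469 days from August 4, 2030.
Going back 4 days from August 4, 2030 reaches the end of the previous month; 469 − 4 = 465 left.
July 2030 has 31 days: 465 − 31 = 434 left.
June 2030 has 30 days: 434 − 30 = 404 left.
May 2030 has 31 days: 404 − 31 = 373 left.
April 2030 has 30 days: 373 − 30 = 343 left.
March 2030 has 31 days: 343 − 31 = 312 left.
February 2030 has 28 days (2030 is not a leap year): 312 − 28 = 284 left.
January 2030 has 31 days: 284 − 31 = 253 left.
December 2029 has 31 days: 253 − 31 = 222 left.
November 2029 has 30 days: 222 − 30 = 192 left.
October 2029 has 31 days: 192 − 31 = 161 left.
September 2029 has 30 days: 161 − 30 = 131 left.
August 2029 has 31 days: 131 − 31 = 100 left.
July 2029 has 31 days: 100 − 31 = 69 left.
June 2029 has 30 days: 69 − 30 = 39 left.
May 2029 has 31 days: 39 − 31 = 8 left.
April 2029 has 30 days; 30 − 8 = 22 → April 22, 2029.

April 22, 2029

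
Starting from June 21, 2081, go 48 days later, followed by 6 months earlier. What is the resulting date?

Counting forward 48 days from June 21, 2081:
June has 30 days, so 30 − 21 = 9 days remain after June 21, 2081; 48 − 9 = 39 left.
July 2081 has 31 days: 39 − 31 = 8 left.
8 days into August 2081 → August 8, 2081.
Subtracting 6 months from August 8, 2081:
month 8 − 6 = 2 → February 2081.
Day 8 is valid in February, giving February 8, 2081.

February 8, 2081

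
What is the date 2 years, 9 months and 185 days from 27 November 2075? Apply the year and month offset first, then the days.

February 28, 2079

Counting forward 2 years, 9 months and 185 days from November 27, 2075: first the month/year part, then the days.
+2 years → 2077; month 11 + 9 = 20, which is month 8 of year 2078 → August 2078.
Day 27 is valid in August, giving August 27, 2078.
Now add 185 days from August 27, 2078.
August has 31 days, so 31 − 27 = 4 days remain after August 27, 2078; 185 − 4 = 181 left.
September 2078 has 30 days: 181 − 30 = 151 left.
October 2078 has 31 days: 151 − 31 = 120 left.
November 2078 has 30 days: 120 − 30 = 90 left.
December 2078 has 31 days: 90 − 31 = 59 left.
January 2079 has 31 days: 59 − 31 = 28 left.
28 days into February 2079 → February 28, 2079.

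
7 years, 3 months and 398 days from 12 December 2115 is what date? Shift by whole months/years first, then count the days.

Counting forward 7 years, 3 months and 398 days from December 12, 2115: first the month/year part, then the days.
+7 years → 2122; month 12 + 3 = 15, which is month 3 of year 2123 → March 2123.
Day 12 is valid in March, giving March 12, 2123.
Now add 398 days from March 12, 2123.
March has 31 days, so 31 − 12 = 19 days remain after March 12, 2123; 398 − 19 = 379 left.
April 2123 has 30 days: 379 − 30 = 349 left.
May 2123 has 31 days: 349 − 31 = 318 left.
June 2123 has 30 days: 318 − 30 = 288 left.
July 2123 has 31 days: 288 − 31 = 257 left.
August 2123 has 31 days: 257 − 31 = 226 left.
September 2123 has 30 days: 226 − 30 = 196 left.
October 2123 has 31 days: 196 − 31 = 165 left.
November 2123 has 30 days: 165 − 30 = 135 left.
December 2123 has 31 days: 135 − 31 = 104 left.
January 2124 has 31 days: 104 − 31 = 73 left.
February 2124 has 29 days (2124 is a leap year): 73 − 29 = 44 left.
March 2124 has 31 days: 44 − 31 = 13 left.
13 days into April 2124 → April 13, 2124.

April 13, 2124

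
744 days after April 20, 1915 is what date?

Adding 744 days from April 20, 1915.
April has 30 days, so 30 − 20 = 10 days remain after April 20, 1915; 744 − 10 = 734 left.
May 1915 has 31 days: 734 − 31 = 703 left.
June 1915 has 30 days: 703 − 30 = 673 left.
July 1915 has 31 days: 673 − 31 = 642 left.
August 1915 has 31 days: 642 − 31 = 611 left.
September 1915 has 30 days: 611 − 30 = 581 left.
October 1915 has 31 days: 581 − 31 = 550 left.
November 1915 has 30 days: 550 − 30 = 520 left.
December 1915 has 31 days: 520 − 31 = 489 left.
January 1916 has 31 days: 489 − 31 = 458 left.
February 1916 has 29 days (1916 is a leap year): 458 − 29 = 429 left.
March 1916 has 31 days: 429 − 31 = 398 left.
April 1916 has 30 days: 398 − 30 = 368 left.
May 1916 has 31 days: 368 − 31 = 337 left.
June 1916 has 30 days: 337 − 30 = 307 left.
July 1916 has 31 days: 307 − 31 = 276 left.
August 1916 has 31 days: 276 − 31 = 245 left.
September 1916 has 30 days: 245 − 30 = 215 left.
October 1916 has 31 days: 215 − 31 = 184 left.
November 1916 has 30 days: 184 − 30 = 154 left.
December 1916 has 31 days: 154 − 31 = 123 left.
January 1917 has 31 days: 123 − 31 = 92 left.
February 1917 has 28 days (1917 is not a leap year): 92 − 28 = 64 left.
March 1917 has 31 days: 64 − 31 = 33 left.
April 1917 has 30 days: 33 − 30 = 3 left.
3 days into May 1917 → May 3, 1917.

May 3, 1917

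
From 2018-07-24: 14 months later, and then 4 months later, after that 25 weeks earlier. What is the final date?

Advancing 14 months from July 24, 2018:
month 7 + 14 = 21, which is month 9 of year 2019 → September 2019.
Day 24 is valid in September, giving September 24, 2019.
Counting forward 4 months from September 24, 2019:
month 9 + 4 = 13, which is month 1 of year 2020 → January 2020.
Day 24 is valid in January, giving January 24, 2020.
Subtracting 25 weeks (= 175 days) from January 24, 2020:
Going back 24 days from January 24, 2020 reaches the end of the previous month; 175 − 24 = 151 left.
December 2019 has 31 days: 151 − 31 = 120 left.
November 2019 has 30 days: 120 − 30 = 90 left.
October 2019 has 31 days: 90 − 31 = 59 left.
September 2019 has 30 days: 59 − 30 = 29 left.
August 2019 has 31 days; 31 − 29 = 2 → August 2, 2019.

August 2, 2019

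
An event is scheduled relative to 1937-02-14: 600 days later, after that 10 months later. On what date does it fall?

August 7, 1939

Advancing 600 days from February 14, 1937:
February has 28 days, so 28 − 14 = 14 days remain after February 14, 1937; 600 − 14 = 586 left.
March 1937 has 31 days: 586 − 31 = 555 left.
April 1937 has 30 days: 555 − 30 = 525 left.
May 1937 has 31 days: 525 − 31 = 494 left.
June 1937 has 30 days: 494 − 30 = 464 left.
July 1937 has 31 days: 464 − 31 = 433 left.
August 1937 has 31 days: 433 − 31 = 402 left.
September 1937 has 30 days: 402 − 30 = 372 left.
October 1937 has 31 days: 372 − 31 = 341 left.
November 1937 has 30 days: 341 − 30 = 311 left.
December 1937 has 31 days: 311 − 31 = 280 left.
January 1938 has 31 days: 280 − 31 = 249 left.
February 1938 has 28 days (1938 is not a leap year): 249 − 28 = 221 left.
March 1938 has 31 days: 221 − 31 = 190 left.
April 1938 has 30 days: 190 − 30 = 160 left.
May 1938 has 31 days: 160 − 31 = 129 left.
June 1938 has 30 days: 129 − 30 = 99 left.
July 1938 has 31 days: 99 − 31 = 68 left.
August 1938 has 31 days: 68 − 31 = 37 left.
September 1938 has 30 days: 37 − 30 = 7 left.
7 days into October 1938 → October 7, 1938.
Counting forward 10 months from October 7, 1938:
month 10 + 10 = 20, which is month 8 of year 1939 → August 1939.
Day 7 is valid in August, giving August 7, 1939.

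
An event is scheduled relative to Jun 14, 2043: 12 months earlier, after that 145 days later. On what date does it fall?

Going back 12 months from June 14, 2043:
month 6 − 12 = -6, which is month 6 of year 2042 → June 2042.
Day 14 is valid in June, giving June 14, 2042.
Counting forward 145 days from June 14, 2042:
June has 30 days, so 30 − 14 = 16 days remain after June 14, 2042; 145 − 16 = 129 left.
July 2042 has 31 days: 129 − 31 = 98 left.
August 2042 has 31 days: 98 − 31 = 67 left.
September 2042 has 30 days: 67 − 30 = 37 left.
October 2042 has 31 days: 37 − 31 = 6 left.
6 days into November 2042 → November 6, 2042.

November 6, 2042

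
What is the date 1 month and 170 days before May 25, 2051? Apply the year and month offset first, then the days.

Subtracting 1 month and 170 days from May 25, 2051: first the month/year part, then the days.
month 5 − 1 = 4 → April 2051.
Day 25 is valid in April, giving April 25, 2051.
Now subtract 170 days from April 25, 2051.
Going back 25 days from April 25, 2051 reaches the end of the previous month; 170 − 25 = 145 left.
March 2051 has 31 days: 145 − 31 = 114 left.
February 2051 has 28 days (2051 is not a leap year): 114 − 28 = 86 left.
January 2051 has 31 days: 86 − 31 = 55 left.
December 2050 has 31 days: 55 − 31 = 24 left.
November 2050 has 30 days; 30 − 24 = 6 → November 6, 2050.

November 6, 2050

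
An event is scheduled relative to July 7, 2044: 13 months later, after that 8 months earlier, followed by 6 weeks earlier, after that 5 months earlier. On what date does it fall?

Adding 13 months from July 7, 2044:
month 7 + 13 = 20, which is month 8 of year 2045 → August 2045.
Day 7 is valid in August, giving August 7, 2045.
Going back 8 months from August 7, 2045:
month 8 − 8 = 0, which is month 12 of year 2044 → December 2044.
Day 7 is valid in December, giving December 7, 2044.
Going back 6 weeks (= 42 days) from December 7, 2044:
Going back 7 days from December 7, 2044 reaches the end of the previous month; 42 − 7 = 35 left.
November 2044 has 30 days: 35 − 30 = 5 left.
October 2044 has 31 days; 31 − 5 = 26 → October 26, 2044.
Subtracting 5 months from October 26, 2044:
month 10 − 5 = 5 → May 2044.
Day 26 is valid in May, giving May 26, 2044.

May 26, 2044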